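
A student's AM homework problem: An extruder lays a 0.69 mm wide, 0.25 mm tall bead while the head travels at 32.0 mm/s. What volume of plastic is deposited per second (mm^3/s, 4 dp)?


Rate = 0.69 * 0.25 * 32.0 = 5.52 mm^3/s


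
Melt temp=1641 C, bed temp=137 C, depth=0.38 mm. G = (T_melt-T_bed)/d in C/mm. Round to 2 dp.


G = (1641-137)/0.38 = 3957.89 C/mm


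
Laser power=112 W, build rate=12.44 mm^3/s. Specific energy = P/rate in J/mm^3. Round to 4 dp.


SE = 112 / 12.44 = 9.0032 J/mm^3


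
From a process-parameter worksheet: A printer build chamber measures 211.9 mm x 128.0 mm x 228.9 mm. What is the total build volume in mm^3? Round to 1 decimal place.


V = 211.9 * 128.0 * 228.9 = 6208500.5 mm^3


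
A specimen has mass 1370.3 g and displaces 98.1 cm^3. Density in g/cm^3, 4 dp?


rho = 1370.3 / 98.1 = 13.9684 g/cm^3


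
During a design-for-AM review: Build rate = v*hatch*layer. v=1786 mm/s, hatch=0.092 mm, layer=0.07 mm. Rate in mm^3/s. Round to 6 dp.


Rate = 1786 * 0.092 * 0.07 = 11.50184 mm^3/s


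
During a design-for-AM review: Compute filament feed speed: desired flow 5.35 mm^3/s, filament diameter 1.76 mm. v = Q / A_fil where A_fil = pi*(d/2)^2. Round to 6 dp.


A = pi*(1.76/2)^2 = 2.432849
v = 5.35 / 2.432849 = 2.199068 mm/s


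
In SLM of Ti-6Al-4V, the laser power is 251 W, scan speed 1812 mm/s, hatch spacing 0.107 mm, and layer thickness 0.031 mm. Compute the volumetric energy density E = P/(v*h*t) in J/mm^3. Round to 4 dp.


E = 251 / (1812*0.107*0.031) = 41.7609 J/mm^3


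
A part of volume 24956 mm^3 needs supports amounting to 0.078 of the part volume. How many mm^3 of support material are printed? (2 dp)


V_support = 24956 * 0.078 = 1946.57 mm^3


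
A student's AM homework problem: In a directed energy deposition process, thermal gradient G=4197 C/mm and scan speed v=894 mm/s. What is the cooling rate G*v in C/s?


CR = 4197 * 894 = 3752118 C/s


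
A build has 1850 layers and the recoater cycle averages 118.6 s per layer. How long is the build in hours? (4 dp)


t = 1850 * 118.6 / 3600 = 60.9472 hrs


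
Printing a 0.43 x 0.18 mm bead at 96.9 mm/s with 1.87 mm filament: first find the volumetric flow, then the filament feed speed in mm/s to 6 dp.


Q = 0.43 * 0.18 * 96.9 = 7.50006 mm^3/s
A_fil = pi*(1.87/2)^2 = 2.74645884 mm^2
v_feed = 7.50006 / 2.74645884 = 2.730811 mm/s


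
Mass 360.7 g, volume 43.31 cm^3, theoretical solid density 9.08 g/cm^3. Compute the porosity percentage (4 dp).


rho_part = 360.7 / 43.31 = 8.32833064 g/cm^3
Porosity = (1 - 8.32833064/9.08)*100 = 8.2783 %


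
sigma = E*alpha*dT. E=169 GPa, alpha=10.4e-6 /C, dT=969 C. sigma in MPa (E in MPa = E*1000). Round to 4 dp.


sigma = 169*1000 * 10.4e-6 * 969 = 1703.1144 MPa


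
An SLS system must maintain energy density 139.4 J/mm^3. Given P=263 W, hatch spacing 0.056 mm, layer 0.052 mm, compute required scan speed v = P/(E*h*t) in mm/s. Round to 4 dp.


v = 263 / (139.4*0.056*0.052) = 647.8905 mm/s


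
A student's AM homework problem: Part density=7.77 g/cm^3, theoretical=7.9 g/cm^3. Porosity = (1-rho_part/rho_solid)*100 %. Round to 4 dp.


Porosity = (1-7.77/7.9)*100 = 1.6456 %


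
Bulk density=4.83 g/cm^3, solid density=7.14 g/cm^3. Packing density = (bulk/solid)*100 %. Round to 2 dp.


Packing = (4.83/7.14)*100 = 67.65 %


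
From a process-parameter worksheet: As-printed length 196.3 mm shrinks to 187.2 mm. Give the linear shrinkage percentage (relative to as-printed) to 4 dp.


Shrinkage = ((196.3-187.2)/196.3)*100 = 4.6358 %


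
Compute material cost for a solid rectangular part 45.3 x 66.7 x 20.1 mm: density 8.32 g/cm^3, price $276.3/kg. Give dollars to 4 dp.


V = 45.3 * 66.7 * 20.1 = 60732.351 mm^3 = 60.732351 cm^3
Mass = 60.732351 * 8.32 / 1000 = 0.50529316 kg
Cost = 0.50529316 * 276.3 = 139.6125 $


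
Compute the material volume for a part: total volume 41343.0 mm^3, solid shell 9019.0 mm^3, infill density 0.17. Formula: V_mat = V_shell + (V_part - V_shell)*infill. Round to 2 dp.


V_infill = (41343.0 - 9019.0) * 0.17 = 5495.08
V_total = 9019.0 + 5495.08 = 14514.08 mm^3


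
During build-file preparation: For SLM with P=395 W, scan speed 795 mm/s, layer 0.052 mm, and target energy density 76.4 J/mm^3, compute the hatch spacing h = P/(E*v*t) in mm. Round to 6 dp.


h = 395 / (76.4*795*0.052) = 0.125064 mm


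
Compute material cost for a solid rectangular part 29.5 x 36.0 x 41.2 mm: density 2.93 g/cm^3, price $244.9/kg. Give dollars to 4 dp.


V = 29.5 * 36.0 * 41.2 = 43754.4 mm^3 = 43.7544 cm^3
Mass = 43.7544 * 2.93 / 1000 = 0.12820039 kg
Cost = 0.12820039 * 244.9 = 31.3963 $


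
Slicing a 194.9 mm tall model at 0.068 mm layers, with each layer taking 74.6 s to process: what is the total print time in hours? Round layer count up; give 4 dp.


Layers = ceil(194.9/0.068) = 2867
t = 2867 * 74.6 / 3600 = 59.4106 hrs


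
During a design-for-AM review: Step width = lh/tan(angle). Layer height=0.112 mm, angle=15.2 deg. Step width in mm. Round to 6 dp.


step = 0.112 / tan(15.2) = 0.412228 mm


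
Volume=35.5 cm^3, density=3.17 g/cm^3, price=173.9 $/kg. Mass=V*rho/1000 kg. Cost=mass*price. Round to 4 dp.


Mass = 35.5*3.17/1000 = 0.112535 kg
Cost = 0.112535 * 173.9 = 19.5698 $


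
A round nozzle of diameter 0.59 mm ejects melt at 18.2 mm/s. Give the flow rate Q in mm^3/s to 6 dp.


A = pi*(0.59/2)^2 = 0.2733971 mm^2
Q = 0.2733971 * 18.2 = 4.975827 mm^3/s


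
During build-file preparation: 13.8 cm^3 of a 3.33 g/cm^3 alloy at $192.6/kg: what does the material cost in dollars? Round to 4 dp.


Mass = 13.8*3.33/1000 = 0.045954 kg
Cost = 0.045954 * 192.6 = 8.8507 $


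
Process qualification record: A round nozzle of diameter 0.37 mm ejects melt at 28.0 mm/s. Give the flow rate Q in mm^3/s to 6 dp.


A = pi*(0.37/2)^2 = 0.10752101 mm^2
Q = 0.10752101 * 28.0 = 3.010588 mm^3/s


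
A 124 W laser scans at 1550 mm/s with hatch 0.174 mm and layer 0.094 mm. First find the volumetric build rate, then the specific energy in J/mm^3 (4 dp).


Build rate = 1550 * 0.174 * 0.094 = 25.3518 mm^3/s
SE = 124 / 25.3518 = 4.8912 J/mm^3


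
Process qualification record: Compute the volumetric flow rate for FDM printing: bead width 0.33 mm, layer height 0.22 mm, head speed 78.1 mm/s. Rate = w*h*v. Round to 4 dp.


Rate = 0.33 * 0.22 * 78.1 = 5.6701 mm^3/s


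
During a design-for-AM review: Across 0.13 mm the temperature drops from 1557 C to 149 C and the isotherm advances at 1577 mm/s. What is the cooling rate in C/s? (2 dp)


G = (1557-149)/0.13 = 10830.76923077 C/mm
CR = 10830.76923077 * 1577 = 17080123.08 C/s


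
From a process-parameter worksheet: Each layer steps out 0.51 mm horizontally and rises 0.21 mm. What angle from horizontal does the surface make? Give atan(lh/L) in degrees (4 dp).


angle = atan(0.21/0.51) = 22.3801 degrees


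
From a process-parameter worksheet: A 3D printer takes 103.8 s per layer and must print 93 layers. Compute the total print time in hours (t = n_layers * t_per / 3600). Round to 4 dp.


t = 93 * 103.8 / 3600 = 2.6815 hrs


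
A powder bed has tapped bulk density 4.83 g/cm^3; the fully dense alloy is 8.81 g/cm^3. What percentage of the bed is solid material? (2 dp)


Packing = (4.83/8.81)*100 = 54.82 %


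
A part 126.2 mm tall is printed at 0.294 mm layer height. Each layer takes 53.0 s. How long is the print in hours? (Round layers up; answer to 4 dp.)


Layers = ceil(126.2/0.294) = 430
t = 430 * 53.0 / 3600 = 6.3306 hrs


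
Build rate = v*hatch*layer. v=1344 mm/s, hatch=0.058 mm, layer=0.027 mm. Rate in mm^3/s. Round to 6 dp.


Rate = 1344 * 0.058 * 0.027 = 2.104704 mm^3/s


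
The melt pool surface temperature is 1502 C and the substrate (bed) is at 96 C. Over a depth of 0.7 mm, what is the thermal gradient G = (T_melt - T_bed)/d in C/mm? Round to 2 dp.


G = (1502-96)/0.7 = 2008.57 C/mm


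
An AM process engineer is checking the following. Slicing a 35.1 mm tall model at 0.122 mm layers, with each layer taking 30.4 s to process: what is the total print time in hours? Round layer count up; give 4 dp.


Layers = ceil(35.1/0.122) = 288
t = 288 * 30.4 / 3600 = 2.432 hrs


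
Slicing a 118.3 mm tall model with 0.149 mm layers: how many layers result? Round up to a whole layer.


Layers = ceil(118.3/0.149) = 794


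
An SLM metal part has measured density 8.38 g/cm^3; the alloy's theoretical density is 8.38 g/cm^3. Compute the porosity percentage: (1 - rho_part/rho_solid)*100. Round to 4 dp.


Porosity = (1-8.38/8.38)*100 = 0.0 %


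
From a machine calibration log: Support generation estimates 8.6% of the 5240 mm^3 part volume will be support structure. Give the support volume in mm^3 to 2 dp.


V_support = 5240 * 0.086 = 450.64 mm^3


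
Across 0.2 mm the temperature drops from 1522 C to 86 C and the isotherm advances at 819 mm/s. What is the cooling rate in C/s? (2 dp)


G = (1522-86)/0.2 = 7180.0 C/mm
CR = 7180.0 * 819 = 5880420.0 C/s


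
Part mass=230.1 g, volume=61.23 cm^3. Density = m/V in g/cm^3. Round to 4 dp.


rho = 230.1 / 61.23 = 3.758 g/cm^3


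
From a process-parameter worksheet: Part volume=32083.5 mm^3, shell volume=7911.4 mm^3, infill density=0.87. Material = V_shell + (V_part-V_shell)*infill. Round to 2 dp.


V_infill = (32083.5 - 7911.4) * 0.87 = 21029.73
V_total = 7911.4 + 21029.73 = 28941.13 mm^3


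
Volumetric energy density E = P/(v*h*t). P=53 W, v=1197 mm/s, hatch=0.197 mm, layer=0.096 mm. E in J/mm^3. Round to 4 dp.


E = 53 / (1197*0.197*0.096) = 2.3412 J/mm^3


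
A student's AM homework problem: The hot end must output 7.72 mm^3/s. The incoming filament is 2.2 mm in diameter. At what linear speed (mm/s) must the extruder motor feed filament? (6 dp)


A = pi*(2.2/2)^2 = 3.801327
v = 7.72 / 3.801327 = 2.03087 mm/s


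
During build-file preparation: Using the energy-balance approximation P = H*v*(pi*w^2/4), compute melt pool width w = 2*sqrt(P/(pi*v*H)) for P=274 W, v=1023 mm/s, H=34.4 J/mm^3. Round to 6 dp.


w = 2*sqrt(274/(pi*1023*34.4)) = 0.099567 mm


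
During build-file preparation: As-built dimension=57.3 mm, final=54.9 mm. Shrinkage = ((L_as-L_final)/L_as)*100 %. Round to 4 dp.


Shrinkage = ((57.3-54.9)/57.3)*100 = 4.1885 %


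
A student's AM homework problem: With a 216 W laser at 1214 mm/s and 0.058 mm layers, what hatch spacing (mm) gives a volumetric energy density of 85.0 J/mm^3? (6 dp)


h = 216 / (85.0*1214*0.058) = 0.03609 mm


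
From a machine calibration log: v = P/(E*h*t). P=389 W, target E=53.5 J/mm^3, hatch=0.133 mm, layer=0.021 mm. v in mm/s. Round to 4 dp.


v = 389 / (53.5*0.133*0.021) = 2603.304 mm/s


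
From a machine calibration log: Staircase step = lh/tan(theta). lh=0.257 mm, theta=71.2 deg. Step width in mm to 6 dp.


step = 0.257 / tan(71.2) = 0.08749 mm


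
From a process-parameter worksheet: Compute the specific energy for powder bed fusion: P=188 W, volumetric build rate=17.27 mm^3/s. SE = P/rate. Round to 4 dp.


SE = 188 / 17.27 = 10.8859 J/mm^3


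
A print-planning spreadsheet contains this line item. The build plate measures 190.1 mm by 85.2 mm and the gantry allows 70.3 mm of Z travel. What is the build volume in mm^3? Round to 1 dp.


V = 190.1 * 85.2 * 70.3 = 1138615.4 mm^3


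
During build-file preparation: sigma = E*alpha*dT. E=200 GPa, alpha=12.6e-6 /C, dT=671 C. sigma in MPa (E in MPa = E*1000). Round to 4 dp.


sigma = 200*1000 * 12.6e-6 * 671 = 1690.92 MPa


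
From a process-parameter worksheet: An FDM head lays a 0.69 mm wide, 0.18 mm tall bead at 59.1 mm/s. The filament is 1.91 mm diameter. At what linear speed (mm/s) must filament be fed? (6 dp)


Q = 0.69 * 0.18 * 59.1 = 7.34022 mm^3/s
A_fil = pi*(1.91/2)^2 = 2.86521104 mm^2
v_feed = 7.34022 / 2.86521104 = 2.561843 mm/s


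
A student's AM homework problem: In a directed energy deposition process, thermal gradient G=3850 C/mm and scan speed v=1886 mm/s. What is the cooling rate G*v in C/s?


CR = 3850 * 1886 = 7261100 C/s


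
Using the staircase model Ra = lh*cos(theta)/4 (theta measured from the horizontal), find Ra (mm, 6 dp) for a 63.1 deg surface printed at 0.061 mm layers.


Ra = 0.061 * cos(63.1) / 4 = 0.0069 mm


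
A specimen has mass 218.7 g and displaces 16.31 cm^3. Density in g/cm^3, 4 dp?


rho = 218.7 / 16.31 = 13.409 g/cm^3


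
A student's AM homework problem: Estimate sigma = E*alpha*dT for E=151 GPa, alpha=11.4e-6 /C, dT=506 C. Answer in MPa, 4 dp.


sigma = 151*1000 * 11.4e-6 * 506 = 871.0284 MPa


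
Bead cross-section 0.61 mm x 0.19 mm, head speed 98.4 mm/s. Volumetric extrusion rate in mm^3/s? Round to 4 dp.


Rate = 0.61 * 0.19 * 98.4 = 11.4046 mm^3/s


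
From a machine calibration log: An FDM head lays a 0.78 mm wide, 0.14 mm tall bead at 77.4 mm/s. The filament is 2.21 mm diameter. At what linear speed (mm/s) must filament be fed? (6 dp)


Q = 0.78 * 0.14 * 77.4 = 8.45208 mm^3/s
A_fil = pi*(2.21/2)^2 = 3.83596317 mm^2
v_feed = 8.45208 / 3.83596317 = 2.203379 mm/s


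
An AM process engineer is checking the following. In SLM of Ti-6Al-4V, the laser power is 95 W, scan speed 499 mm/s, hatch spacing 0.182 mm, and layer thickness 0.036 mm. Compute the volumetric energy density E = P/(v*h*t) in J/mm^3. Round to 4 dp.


E = 95 / (499*0.182*0.036) = 29.0569 J/mm^3


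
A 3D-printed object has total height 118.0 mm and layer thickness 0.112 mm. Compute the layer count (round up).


Layers = ceil(118.0/0.112) = 1054


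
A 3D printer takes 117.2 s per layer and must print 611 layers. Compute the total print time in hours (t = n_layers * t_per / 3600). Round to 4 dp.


t = 611 * 117.2 / 3600 = 19.8914 hrs


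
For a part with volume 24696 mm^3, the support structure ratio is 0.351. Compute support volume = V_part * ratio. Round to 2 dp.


V_support = 24696 * 0.351 = 8668.3 mm^3


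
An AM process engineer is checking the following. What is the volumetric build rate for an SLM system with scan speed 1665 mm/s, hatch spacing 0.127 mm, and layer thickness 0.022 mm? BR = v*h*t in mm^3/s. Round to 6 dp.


Rate = 1665 * 0.127 * 0.022 = 4.65201 mm^3/s


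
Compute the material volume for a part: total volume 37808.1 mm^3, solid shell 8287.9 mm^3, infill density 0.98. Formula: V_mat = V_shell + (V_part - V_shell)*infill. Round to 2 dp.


V_infill = (37808.1 - 8287.9) * 0.98 = 28929.8
V_total = 8287.9 + 28929.8 = 37217.7 mm^3


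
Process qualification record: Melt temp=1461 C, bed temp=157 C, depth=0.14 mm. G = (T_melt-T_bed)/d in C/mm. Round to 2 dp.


G = (1461-157)/0.14 = 9314.29 C/mm


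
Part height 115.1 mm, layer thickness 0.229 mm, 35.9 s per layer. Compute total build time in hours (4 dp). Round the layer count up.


Layers = ceil(115.1/0.229) = 503
t = 503 * 35.9 / 3600 = 5.016 hrs


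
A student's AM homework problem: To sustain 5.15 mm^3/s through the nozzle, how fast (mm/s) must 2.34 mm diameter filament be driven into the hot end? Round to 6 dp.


A = pi*(2.34/2)^2 = 4.300526
v = 5.15 / 4.300526 = 1.197528 mm/s


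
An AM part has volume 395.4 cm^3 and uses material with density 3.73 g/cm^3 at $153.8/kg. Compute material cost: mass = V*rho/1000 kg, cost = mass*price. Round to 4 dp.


Mass = 395.4*3.73/1000 = 1.474842 kg
Cost = 1.474842 * 153.8 = 226.8307 $


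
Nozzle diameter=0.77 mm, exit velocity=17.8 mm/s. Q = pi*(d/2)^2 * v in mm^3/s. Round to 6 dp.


A = pi*(0.77/2)^2 = 0.46566257 mm^2
Q = 0.46566257 * 17.8 = 8.288794 mm^3/s


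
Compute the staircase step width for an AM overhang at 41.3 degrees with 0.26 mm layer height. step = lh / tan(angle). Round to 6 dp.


step = 0.26 / tan(41.3) = 0.295952 mm


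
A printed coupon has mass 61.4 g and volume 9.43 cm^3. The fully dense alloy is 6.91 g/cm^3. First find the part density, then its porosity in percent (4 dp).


rho_part = 61.4 / 9.43 = 6.51113468 g/cm^3
Porosity = (1 - 6.51113468/6.91)*100 = 5.7723 %


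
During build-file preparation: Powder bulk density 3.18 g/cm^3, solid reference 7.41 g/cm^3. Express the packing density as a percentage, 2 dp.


Packing = (3.18/7.41)*100 = 42.91 %


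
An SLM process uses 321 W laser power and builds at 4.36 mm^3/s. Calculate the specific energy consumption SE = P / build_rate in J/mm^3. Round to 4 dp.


SE = 321 / 4.36 = 73.6239 J/mm^3


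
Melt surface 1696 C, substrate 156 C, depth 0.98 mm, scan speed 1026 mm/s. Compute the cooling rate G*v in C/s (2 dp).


G = (1696-156)/0.98 = 1571.42857143 C/mm
CR = 1571.42857143 * 1026 = 1612285.71 C/s


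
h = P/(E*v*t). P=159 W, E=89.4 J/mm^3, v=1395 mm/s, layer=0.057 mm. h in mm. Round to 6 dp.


h = 159 / (89.4*1395*0.057) = 0.022367 mm


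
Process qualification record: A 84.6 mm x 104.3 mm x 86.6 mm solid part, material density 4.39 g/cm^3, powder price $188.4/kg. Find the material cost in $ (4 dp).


V = 84.6 * 104.3 * 86.6 = 764139.348 mm^3 = 764.139348 cm^3
Mass = 764.139348 * 4.39 / 1000 = 3.35457174 kg
Cost = 3.35457174 * 188.4 = 632.0013 $


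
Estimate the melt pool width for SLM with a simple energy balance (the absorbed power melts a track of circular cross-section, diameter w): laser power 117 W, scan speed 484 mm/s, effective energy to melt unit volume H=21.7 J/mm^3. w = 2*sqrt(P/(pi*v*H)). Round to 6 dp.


w = 2*sqrt(117/(pi*484*21.7)) = 0.119096 mm


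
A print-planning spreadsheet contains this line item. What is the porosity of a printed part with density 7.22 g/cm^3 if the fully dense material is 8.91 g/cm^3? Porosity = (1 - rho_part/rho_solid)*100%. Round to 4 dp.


Porosity = (1-7.22/8.91)*100 = 18.9675 %


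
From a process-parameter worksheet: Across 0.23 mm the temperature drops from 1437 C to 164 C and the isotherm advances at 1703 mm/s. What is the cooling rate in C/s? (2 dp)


G = (1437-164)/0.23 = 5534.7826087 C/mm
CR = 5534.7826087 * 1703 = 9425734.78 C/s


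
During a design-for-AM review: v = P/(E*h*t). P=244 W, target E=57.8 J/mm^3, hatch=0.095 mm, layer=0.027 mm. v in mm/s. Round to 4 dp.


v = 244 / (57.8*0.095*0.027) = 1645.7908 mm/s


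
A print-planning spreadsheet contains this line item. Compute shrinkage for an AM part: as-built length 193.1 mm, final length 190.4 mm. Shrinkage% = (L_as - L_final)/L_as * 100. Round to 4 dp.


Shrinkage = ((193.1-190.4)/193.1)*100 = 1.3982 %


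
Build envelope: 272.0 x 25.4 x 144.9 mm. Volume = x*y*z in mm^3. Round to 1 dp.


V = 272.0 * 25.4 * 144.9 = 1001085.1 mm^3


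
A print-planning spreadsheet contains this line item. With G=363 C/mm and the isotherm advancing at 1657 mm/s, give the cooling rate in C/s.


CR = 363 * 1657 = 601491 C/s


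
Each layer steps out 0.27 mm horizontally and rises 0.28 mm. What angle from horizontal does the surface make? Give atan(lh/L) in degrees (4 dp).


angle = atan(0.28/0.27) = 46.0416 degrees


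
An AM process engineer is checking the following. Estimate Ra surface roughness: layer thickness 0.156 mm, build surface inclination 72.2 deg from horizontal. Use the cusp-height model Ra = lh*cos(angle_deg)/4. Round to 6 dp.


Ra = 0.156 * cos(72.2) / 4 = 0.011922 mm


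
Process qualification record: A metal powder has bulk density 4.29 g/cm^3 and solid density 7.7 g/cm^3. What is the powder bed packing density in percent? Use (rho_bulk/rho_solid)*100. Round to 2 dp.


Packing = (4.29/7.7)*100 = 55.71 %


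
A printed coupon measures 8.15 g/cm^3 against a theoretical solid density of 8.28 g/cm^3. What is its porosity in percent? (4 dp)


Porosity = (1-8.15/8.28)*100 = 1.57 %


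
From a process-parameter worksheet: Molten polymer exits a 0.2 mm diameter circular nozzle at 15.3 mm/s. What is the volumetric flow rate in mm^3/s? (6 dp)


A = pi*(0.2/2)^2 = 0.03141593 mm^2
Q = 0.03141593 * 15.3 = 0.480664 mm^3/s


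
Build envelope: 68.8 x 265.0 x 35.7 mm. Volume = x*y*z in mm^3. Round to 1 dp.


V = 68.8 * 265.0 * 35.7 = 650882.4 mm^3


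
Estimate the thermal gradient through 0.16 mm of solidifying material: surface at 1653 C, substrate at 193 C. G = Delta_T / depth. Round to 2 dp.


G = (1653-193)/0.16 = 9125.0 C/mm


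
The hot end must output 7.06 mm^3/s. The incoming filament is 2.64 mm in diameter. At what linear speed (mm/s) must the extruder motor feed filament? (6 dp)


A = pi*(2.64/2)^2 = 5.473911
v = 7.06 / 5.473911 = 1.289754 mm/s


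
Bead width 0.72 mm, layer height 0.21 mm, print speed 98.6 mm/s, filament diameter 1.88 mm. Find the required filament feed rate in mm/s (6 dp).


Q = 0.72 * 0.21 * 98.6 = 14.90832 mm^3/s
A_fil = pi*(1.88/2)^2 = 2.77591127 mm^2
v_feed = 14.90832 / 2.77591127 = 5.370604 mm/s


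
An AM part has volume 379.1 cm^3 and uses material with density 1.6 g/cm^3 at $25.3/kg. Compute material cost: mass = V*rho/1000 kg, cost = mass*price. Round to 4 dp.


Mass = 379.1*1.6/1000 = 0.60656 kg
Cost = 0.60656 * 25.3 = 15.346 $


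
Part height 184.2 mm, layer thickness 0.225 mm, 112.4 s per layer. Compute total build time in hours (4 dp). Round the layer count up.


Layers = ceil(184.2/0.225) = 819
t = 819 * 112.4 / 3600 = 25.571 hrs


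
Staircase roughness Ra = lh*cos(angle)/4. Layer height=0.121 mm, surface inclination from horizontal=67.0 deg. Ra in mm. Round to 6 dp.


Ra = 0.121 * cos(67.0) / 4 = 0.01182 mm


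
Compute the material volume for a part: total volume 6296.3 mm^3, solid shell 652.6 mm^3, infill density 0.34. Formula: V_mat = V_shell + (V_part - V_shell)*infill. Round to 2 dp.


V_infill = (6296.3 - 652.6) * 0.34 = 1918.86
V_total = 652.6 + 1918.86 = 2571.46 mm^3


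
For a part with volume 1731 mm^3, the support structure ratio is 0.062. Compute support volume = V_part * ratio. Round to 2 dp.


V_support = 1731 * 0.062 = 107.32 mm^3


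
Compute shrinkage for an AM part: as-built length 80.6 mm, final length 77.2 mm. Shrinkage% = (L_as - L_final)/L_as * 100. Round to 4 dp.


Shrinkage = ((80.6-77.2)/80.6)*100 = 4.2184 %


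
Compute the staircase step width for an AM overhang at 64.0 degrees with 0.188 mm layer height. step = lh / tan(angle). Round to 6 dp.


step = 0.188 / tan(64.0) = 0.091694 mm


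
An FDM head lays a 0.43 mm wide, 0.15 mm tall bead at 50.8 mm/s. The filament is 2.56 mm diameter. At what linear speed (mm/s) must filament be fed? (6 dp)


Q = 0.43 * 0.15 * 50.8 = 3.2766 mm^3/s
A_fil = pi*(2.56/2)^2 = 5.1471854 mm^2
v_feed = 3.2766 / 5.1471854 = 0.636581 mm/s


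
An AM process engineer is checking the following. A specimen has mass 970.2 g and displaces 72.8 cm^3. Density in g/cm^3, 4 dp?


rho = 970.2 / 72.8 = 13.3269 g/cm^3


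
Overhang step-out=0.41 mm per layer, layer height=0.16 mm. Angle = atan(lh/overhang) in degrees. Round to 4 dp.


angle = atan(0.16/0.41) = 21.3179 degrees


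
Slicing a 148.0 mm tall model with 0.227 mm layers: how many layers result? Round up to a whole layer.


Layers = ceil(148.0/0.227) = 652


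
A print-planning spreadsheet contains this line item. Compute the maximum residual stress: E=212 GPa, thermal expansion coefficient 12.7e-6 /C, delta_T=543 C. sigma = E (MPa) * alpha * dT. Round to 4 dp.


sigma = 212*1000 * 12.7e-6 * 543 = 1461.9732 MPa


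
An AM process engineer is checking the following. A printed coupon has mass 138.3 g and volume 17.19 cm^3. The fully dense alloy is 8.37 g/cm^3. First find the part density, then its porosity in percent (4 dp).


rho_part = 138.3 / 17.19 = 8.04537522 g/cm^3
Porosity = (1 - 8.04537522/8.37)*100 = 3.8784 %


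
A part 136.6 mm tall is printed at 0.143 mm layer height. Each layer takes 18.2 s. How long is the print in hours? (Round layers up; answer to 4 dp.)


Layers = ceil(136.6/0.143) = 956
t = 956 * 18.2 / 3600 = 4.8331 hrs


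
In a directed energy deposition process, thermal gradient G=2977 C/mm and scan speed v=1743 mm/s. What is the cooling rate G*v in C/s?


CR = 2977 * 1743 = 5188911 C/s


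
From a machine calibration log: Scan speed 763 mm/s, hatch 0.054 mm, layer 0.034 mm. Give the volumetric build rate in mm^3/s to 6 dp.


Rate = 763 * 0.054 * 0.034 = 1.400868 mm^3/s


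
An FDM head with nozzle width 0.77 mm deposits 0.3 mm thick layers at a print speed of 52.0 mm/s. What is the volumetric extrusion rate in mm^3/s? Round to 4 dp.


Rate = 0.77 * 0.3 * 52.0 = 12.012 mm^3/s


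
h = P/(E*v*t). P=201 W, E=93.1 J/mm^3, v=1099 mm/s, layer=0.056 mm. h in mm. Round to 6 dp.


h = 201 / (93.1*1099*0.056) = 0.03508 mm


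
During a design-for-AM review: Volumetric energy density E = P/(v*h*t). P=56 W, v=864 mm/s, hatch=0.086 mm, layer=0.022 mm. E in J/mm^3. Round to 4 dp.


E = 56 / (864*0.086*0.022) = 34.2573 J/mm^3


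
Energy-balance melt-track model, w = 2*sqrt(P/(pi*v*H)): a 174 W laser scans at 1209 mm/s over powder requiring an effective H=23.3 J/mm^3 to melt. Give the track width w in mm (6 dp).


w = 2*sqrt(174/(pi*1209*23.3)) = 0.088683 mm


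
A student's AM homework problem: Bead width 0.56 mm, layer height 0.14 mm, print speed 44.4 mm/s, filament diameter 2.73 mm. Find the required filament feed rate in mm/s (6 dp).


Q = 0.56 * 0.14 * 44.4 = 3.48096 mm^3/s
A_fil = pi*(2.73/2)^2 = 5.85349397 mm^2
v_feed = 3.48096 / 5.85349397 = 0.594681 mm/s


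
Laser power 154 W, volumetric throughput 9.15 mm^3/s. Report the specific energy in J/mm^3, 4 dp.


SE = 154 / 9.15 = 16.8306 J/mm^3


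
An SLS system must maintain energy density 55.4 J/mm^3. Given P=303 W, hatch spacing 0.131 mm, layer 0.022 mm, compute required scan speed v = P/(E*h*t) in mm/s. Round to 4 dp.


v = 303 / (55.4*0.131*0.022) = 1897.7495 mm/s


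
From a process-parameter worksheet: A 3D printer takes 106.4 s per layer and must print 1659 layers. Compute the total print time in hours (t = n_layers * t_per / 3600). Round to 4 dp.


t = 1659 * 106.4 / 3600 = 49.0327 hrs


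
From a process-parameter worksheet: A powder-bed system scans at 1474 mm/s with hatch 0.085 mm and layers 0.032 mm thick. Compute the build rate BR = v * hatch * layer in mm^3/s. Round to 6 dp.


Rate = 1474 * 0.085 * 0.032 = 4.00928 mm^3/s


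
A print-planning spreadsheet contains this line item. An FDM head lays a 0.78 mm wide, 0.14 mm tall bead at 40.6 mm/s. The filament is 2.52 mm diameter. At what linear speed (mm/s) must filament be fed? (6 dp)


Q = 0.78 * 0.14 * 40.6 = 4.43352 mm^3/s
A_fil = pi*(2.52/2)^2 = 4.9875925 mm^2
v_feed = 4.43352 / 4.9875925 = 0.88891 mm/s


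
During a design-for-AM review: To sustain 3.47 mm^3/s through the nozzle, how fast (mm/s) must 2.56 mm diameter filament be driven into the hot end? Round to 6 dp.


A = pi*(2.56/2)^2 = 5.147185
v = 3.47 / 5.147185 = 0.674155 mm/s


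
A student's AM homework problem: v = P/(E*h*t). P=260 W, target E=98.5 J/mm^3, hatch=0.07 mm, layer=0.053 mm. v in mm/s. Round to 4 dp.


v = 260 / (98.5*0.07*0.053) = 711.4808 mm/s


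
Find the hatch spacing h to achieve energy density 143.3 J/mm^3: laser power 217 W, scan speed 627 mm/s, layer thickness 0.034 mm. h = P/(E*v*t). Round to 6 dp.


h = 217 / (143.3*627*0.034) = 0.071034 mm


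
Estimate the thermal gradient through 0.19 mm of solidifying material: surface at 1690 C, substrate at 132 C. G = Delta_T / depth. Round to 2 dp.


G = (1690-132)/0.19 = 8200.0 C/mm


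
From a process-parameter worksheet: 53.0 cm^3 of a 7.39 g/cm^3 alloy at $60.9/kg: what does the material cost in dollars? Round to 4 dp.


Mass = 53.0*7.39/1000 = 0.39167 kg
Cost = 0.39167 * 60.9 = 23.8527 $


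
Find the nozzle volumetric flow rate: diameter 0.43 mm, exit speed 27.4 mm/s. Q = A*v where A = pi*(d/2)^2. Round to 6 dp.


A = pi*(0.43/2)^2 = 0.14522012 mm^2
Q = 0.14522012 * 27.4 = 3.979031 mm^3/s


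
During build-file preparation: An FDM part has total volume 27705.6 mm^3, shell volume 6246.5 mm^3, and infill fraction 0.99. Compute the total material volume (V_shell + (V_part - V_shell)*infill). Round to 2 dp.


V_infill = (27705.6 - 6246.5) * 0.99 = 21244.51
V_total = 6246.5 + 21244.51 = 27491.01 mm^3


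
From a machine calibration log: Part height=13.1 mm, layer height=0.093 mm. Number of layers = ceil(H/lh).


Layers = ceil(13.1/0.093) = 141


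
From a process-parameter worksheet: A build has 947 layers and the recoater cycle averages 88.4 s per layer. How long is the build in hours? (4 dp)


t = 947 * 88.4 / 3600 = 23.2541 hrs


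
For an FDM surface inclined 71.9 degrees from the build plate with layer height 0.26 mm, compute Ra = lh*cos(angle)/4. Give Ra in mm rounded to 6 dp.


Ra = 0.26 * cos(71.9) / 4 = 0.020194 mm


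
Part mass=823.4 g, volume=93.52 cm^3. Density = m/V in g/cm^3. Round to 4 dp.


rho = 823.4 / 93.52 = 8.8045 g/cm^3


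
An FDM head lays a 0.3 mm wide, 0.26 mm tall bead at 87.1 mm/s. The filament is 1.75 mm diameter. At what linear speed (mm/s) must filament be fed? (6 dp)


Q = 0.3 * 0.26 * 87.1 = 6.7938 mm^3/s
A_fil = pi*(1.75/2)^2 = 2.40528188 mm^2
v_feed = 6.7938 / 2.40528188 = 2.824534 mm/s


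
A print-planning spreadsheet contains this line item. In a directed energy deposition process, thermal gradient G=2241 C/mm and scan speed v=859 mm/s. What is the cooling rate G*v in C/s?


CR = 2241 * 859 = 1925019 C/s


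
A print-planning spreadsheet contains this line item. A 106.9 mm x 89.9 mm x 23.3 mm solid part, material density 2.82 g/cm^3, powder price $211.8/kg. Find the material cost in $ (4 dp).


V = 106.9 * 89.9 * 23.3 = 223920.223 mm^3 = 223.920223 cm^3
Mass = 223.920223 * 2.82 / 1000 = 0.63145503 kg
Cost = 0.63145503 * 211.8 = 133.7422 $


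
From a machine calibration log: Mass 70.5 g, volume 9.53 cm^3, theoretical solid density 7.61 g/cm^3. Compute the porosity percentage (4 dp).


rho_part = 70.5 / 9.53 = 7.3976915 g/cm^3
Porosity = (1 - 7.3976915/7.61)*100 = 2.7899 %


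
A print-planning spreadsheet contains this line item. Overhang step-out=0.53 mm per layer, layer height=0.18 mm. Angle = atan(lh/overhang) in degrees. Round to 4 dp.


angle = atan(0.18/0.53) = 18.7587 degrees


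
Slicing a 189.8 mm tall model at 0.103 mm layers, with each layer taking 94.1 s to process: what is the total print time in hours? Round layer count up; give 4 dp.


Layers = ceil(189.8/0.103) = 1843
t = 1843 * 94.1 / 3600 = 48.174 hrs


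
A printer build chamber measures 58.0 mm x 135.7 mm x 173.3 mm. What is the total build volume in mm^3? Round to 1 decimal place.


V = 58.0 * 135.7 * 173.3 = 1363975.0 mm^3


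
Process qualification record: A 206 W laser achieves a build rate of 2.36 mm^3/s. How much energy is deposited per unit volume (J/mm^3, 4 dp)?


SE = 206 / 2.36 = 87.2881 J/mm^3


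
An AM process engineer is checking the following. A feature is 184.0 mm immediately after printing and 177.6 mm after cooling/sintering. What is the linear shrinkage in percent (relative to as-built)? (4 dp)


Shrinkage = ((184.0-177.6)/184.0)*100 = 3.4783 %


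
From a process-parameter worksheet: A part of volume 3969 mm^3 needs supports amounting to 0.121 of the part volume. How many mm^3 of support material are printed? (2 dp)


V_support = 3969 * 0.121 = 480.25 mm^3


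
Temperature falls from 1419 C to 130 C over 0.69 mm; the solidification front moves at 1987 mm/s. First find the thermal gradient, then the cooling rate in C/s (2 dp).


G = (1419-130)/0.69 = 1868.11594203 C/mm
CR = 1868.11594203 * 1987 = 3711946.38 C/s


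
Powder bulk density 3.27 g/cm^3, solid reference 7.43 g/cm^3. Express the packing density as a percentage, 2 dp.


Packing = (3.27/7.43)*100 = 44.01 %


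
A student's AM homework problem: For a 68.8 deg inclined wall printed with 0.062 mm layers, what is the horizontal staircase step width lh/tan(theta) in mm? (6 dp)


step = 0.062 / tan(68.8) = 0.024048 mm


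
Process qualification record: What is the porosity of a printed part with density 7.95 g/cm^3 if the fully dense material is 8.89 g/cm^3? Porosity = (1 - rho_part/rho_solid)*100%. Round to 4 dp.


Porosity = (1-7.95/8.89)*100 = 10.5737 %


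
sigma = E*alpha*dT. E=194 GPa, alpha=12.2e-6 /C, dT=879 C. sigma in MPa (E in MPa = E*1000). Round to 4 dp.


sigma = 194*1000 * 12.2e-6 * 879 = 2080.4172 MPa


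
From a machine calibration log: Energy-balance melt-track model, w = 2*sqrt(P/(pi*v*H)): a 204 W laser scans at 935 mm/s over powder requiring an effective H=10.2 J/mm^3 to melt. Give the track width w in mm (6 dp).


w = 2*sqrt(204/(pi*935*10.2)) = 0.165031 mm


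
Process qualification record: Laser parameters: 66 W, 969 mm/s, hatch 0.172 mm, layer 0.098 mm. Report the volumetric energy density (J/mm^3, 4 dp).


E = 66 / (969*0.172*0.098) = 4.0408 J/mm^3


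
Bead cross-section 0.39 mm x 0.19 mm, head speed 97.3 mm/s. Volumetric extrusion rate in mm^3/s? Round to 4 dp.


Rate = 0.39 * 0.19 * 97.3 = 7.2099 mm^3/s


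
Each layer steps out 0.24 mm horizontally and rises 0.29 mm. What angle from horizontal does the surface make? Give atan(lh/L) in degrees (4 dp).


angle = atan(0.29/0.24) = 50.3893 degrees


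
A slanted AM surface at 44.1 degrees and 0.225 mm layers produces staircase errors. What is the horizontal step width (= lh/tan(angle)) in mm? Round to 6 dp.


step = 0.225 / tan(44.1) = 0.232182 mm


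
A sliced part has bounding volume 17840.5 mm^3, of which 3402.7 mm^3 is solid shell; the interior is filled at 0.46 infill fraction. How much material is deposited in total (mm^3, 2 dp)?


V_infill = (17840.5 - 3402.7) * 0.46 = 6641.39
V_total = 3402.7 + 6641.39 = 10044.09 mm^3


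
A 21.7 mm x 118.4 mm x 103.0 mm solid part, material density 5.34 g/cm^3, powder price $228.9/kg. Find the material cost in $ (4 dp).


V = 21.7 * 118.4 * 103.0 = 264635.84 mm^3 = 264.63584 cm^3
Mass = 264.63584 * 5.34 / 1000 = 1.41315539 kg
Cost = 1.41315539 * 228.9 = 323.4713 $


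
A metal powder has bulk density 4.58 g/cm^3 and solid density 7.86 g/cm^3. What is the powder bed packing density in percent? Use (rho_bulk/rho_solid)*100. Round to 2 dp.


Packing = (4.58/7.86)*100 = 58.27 %


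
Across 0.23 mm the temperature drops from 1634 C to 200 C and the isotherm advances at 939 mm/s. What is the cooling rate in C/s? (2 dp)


G = (1634-200)/0.23 = 6234.7826087 C/mm
CR = 6234.7826087 * 939 = 5854460.87 C/s


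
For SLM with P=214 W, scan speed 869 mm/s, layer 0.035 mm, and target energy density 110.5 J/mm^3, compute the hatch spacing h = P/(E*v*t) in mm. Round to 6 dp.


h = 214 / (110.5*869*0.035) = 0.063674 mm


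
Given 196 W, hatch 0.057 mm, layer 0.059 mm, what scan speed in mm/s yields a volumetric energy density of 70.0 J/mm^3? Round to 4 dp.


v = 196 / (70.0*0.057*0.059) = 832.5899 mm/s


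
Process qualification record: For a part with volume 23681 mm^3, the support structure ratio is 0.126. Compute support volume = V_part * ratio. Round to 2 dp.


V_support = 23681 * 0.126 = 2983.81 mm^3


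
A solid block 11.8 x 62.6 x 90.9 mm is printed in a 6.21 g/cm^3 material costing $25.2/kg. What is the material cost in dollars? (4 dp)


V = 11.8 * 62.6 * 90.9 = 67146.012 mm^3 = 67.146012 cm^3
Mass = 67.146012 * 6.21 / 1000 = 0.41697673 kg
Cost = 0.41697673 * 25.2 = 10.5078 $


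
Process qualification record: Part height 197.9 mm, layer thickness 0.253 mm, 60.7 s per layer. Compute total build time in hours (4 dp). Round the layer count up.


Layers = ceil(197.9/0.253) = 783
t = 783 * 60.7 / 3600 = 13.2023 hrs


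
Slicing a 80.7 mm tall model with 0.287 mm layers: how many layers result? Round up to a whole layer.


Layers = ceil(80.7/0.287) = 282


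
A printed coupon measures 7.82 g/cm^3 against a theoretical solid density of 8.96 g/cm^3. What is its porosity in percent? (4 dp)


Porosity = (1-7.82/8.96)*100 = 12.7232 %


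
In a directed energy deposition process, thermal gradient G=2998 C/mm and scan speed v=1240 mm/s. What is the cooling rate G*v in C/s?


CR = 2998 * 1240 = 3717520 C/s


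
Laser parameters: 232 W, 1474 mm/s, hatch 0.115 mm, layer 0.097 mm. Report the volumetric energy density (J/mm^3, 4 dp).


E = 232 / (1474*0.115*0.097) = 14.1098 J/mm^3


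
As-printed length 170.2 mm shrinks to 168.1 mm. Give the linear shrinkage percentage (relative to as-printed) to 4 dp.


Shrinkage = ((170.2-168.1)/170.2)*100 = 1.2338 %


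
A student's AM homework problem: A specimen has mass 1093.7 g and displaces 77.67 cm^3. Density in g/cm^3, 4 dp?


rho = 1093.7 / 77.67 = 14.0814 g/cm^3


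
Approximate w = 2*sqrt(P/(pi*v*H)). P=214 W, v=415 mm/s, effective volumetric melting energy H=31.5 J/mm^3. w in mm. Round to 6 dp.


w = 2*sqrt(214/(pi*415*31.5)) = 0.144372 mm


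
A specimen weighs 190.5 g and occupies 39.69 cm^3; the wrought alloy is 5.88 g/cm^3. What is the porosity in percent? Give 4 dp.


rho_part = 190.5 / 39.69 = 4.79969766 g/cm^3
Porosity = (1 - 4.79969766/5.88)*100 = 18.3725 %


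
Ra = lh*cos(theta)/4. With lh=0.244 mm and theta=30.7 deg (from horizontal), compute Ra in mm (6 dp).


Ra = 0.244 * cos(30.7) / 4 = 0.052451 mm


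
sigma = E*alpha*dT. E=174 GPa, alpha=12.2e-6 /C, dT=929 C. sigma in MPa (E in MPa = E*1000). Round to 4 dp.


sigma = 174*1000 * 12.2e-6 * 929 = 1972.0812 MPa


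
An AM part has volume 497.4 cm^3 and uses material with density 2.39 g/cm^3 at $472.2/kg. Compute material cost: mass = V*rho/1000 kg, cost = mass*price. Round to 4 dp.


Mass = 497.4*2.39/1000 = 1.188786 kg
Cost = 1.188786 * 472.2 = 561.3447 $


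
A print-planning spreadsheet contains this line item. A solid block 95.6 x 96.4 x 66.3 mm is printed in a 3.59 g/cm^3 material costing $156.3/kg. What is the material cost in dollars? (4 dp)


V = 95.6 * 96.4 * 66.3 = 611010.192 mm^3 = 611.010192 cm^3
Mass = 611.010192 * 3.59 / 1000 = 2.19352659 kg
Cost = 2.19352659 * 156.3 = 342.8482 $


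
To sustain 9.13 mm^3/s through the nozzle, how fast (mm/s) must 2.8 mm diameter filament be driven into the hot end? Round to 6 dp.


A = pi*(2.8/2)^2 = 6.157522
v = 9.13 / 6.157522 = 1.482739 mm/s


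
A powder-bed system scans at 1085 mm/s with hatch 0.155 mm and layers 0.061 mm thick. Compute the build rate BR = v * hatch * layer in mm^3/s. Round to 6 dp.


Rate = 1085 * 0.155 * 0.061 = 10.258675 mm^3/s


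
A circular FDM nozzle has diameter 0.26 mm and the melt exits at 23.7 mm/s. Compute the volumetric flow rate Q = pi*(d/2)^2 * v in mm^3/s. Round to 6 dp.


A = pi*(0.26/2)^2 = 0.05309292 mm^2
Q = 0.05309292 * 23.7 = 1.258302 mm^3/s


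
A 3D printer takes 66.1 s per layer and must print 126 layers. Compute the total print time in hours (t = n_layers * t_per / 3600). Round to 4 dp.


t = 126 * 66.1 / 3600 = 2.3135 hrs


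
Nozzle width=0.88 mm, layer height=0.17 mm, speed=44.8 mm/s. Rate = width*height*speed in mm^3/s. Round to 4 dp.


Rate = 0.88 * 0.17 * 44.8 = 6.7021 mm^3/s


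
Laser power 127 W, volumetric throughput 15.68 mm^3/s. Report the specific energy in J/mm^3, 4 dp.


SE = 127 / 15.68 = 8.0995 J/mm^3


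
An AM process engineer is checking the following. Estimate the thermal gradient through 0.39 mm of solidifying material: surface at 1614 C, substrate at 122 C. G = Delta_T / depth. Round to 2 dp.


G = (1614-122)/0.39 = 3825.64 C/mm


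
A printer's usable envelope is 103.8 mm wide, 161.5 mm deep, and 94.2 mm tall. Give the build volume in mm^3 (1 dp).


V = 103.8 * 161.5 * 94.2 = 1579140.5 mm^3


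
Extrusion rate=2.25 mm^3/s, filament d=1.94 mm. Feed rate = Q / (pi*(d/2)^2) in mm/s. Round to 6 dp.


A = pi*(1.94/2)^2 = 2.955925
v = 2.25 / 2.955925 = 0.761183 mm/s
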